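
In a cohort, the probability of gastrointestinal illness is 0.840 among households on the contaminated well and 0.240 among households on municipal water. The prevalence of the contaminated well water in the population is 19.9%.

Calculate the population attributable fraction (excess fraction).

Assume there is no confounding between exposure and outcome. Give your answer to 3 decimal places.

Let p₁ = 0.84, p₀ = 0.24.
Overall risk P(Y=1) = π·p₁ + (1−π)·p₀ = 0.199×0.84 + 0.801×0.24 = 0.3594.
Under exogeneity, PAF = [P(Y=1) − p₀] / P(Y=1).
PAF = (0.3594 − 0.24) / 0.3594 ≈ 0.3322

PAF ≈ 0.332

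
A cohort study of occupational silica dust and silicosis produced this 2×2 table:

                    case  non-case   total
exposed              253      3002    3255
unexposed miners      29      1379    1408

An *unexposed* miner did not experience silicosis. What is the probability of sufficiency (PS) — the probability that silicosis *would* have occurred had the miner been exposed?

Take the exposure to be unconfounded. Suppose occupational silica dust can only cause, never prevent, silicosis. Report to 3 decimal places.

p₁ = P(outcome | exposed) = 253/3255 = 0.077727
p₀ = P(outcome | unexposed) = 29/1408 = 0.020597
Under exogeneity and monotonicity, PS = (p₁ − p₀) / (1 − p₀).
PS = (0.077727 − 0.020597) / (1 − 0.020597) = 0.05713 / 0.9794 ≈ 0.0583

PS ≈ 0.058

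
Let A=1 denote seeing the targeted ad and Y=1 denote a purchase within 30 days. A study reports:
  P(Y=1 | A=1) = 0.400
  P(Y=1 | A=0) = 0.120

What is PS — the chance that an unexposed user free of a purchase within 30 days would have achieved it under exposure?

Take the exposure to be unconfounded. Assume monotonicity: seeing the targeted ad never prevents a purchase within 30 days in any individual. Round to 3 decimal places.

Let p₁ = 0.4, p₀ = 0.12.
Under exogeneity and monotonicity, PS = (p₁ − p₀) / (1 − p₀).
PS = (0.4 − 0.12) / (1 − 0.12) = 0.28 / 0.88 ≈ 0.3182

PS ≈ 0.318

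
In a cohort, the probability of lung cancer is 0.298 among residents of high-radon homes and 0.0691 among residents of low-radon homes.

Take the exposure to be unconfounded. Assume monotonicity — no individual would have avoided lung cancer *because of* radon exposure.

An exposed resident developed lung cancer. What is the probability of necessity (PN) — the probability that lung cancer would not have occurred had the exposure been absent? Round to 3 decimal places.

Let p₁ = 0.298, p₀ = 0.0691.
Under exogeneity and monotonicity, PN = (p₁ − p₀) / p₁.
PN = (0.298 − 0.0691) / 0.298 = 0.2289 / 0.298 ≈ 0.7681

PN ≈ 0.768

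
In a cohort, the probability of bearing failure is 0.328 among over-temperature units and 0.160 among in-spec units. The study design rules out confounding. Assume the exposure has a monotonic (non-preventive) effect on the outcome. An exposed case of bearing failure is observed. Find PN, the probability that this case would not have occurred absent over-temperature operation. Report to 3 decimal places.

PN ≈ 0.512

Let p₁ = 0.328, p₀ = 0.16.
Under exogeneity and monotonicity, PN = (p₁ − p₀) / p₁.
PN = (0.328 − 0.16) / 0.328 = 0.168 / 0.328 ≈ 0.5122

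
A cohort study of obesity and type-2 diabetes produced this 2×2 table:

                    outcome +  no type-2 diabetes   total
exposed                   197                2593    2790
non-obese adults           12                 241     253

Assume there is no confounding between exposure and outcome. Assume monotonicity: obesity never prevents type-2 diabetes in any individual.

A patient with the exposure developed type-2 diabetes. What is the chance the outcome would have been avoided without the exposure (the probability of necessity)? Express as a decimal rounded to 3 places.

PN ≈ 0.328

p₁ = P(outcome | exposed) = 197/2790 = 0.070609
p₀ = P(outcome | unexposed) = 12/253 = 0.047431
Under exogeneity and monotonicity, PN = (p₁ − p₀)/p₁.
PN = (0.070609 − 0.047431) / 0.070609 ≈ 0.3283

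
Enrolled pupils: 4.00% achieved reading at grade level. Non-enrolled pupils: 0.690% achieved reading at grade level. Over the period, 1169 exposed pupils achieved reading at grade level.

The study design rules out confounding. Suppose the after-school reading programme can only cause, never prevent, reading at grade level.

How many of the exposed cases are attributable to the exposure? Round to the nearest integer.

p₁ = 0.04, p₀ = 0.0069.
PN = (p₁ − p₀)/p₁ = (0.04 − 0.0069) / 0.04 ≈ 0.82750.
Attributable cases ≈ PN × (exposed cases) = 0.82750 × 1169 ≈ 967.35.

about 967 cases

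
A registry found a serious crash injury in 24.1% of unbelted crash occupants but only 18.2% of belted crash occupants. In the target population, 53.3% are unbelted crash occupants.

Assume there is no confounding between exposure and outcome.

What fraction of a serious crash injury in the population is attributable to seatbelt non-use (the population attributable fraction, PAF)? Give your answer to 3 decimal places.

PAF ≈ 0.147

p₁ = 0.241, p₀ = 0.182.
Overall risk P(Y=1) = π·p₁ + (1−π)·p₀ = 0.533×0.241 + 0.467×0.182 = 0.21345.
Under exogeneity, PAF = [P(Y=1) − p₀] / P(Y=1).
PAF = (0.21345 − 0.182) / 0.21345 ≈ 0.1473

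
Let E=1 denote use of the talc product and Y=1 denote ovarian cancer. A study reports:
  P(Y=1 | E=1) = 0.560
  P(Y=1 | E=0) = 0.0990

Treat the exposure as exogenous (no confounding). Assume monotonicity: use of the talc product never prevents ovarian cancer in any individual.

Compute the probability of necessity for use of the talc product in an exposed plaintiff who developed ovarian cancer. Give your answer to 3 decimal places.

Let p₁ = 0.56, p₀ = 0.099.
Under exogeneity and monotonicity, PN = (p₁ − p₀) / p₁.
PN = (0.56 − 0.099) / 0.56 = 0.461 / 0.56 ≈ 0.8232

PN ≈ 0.823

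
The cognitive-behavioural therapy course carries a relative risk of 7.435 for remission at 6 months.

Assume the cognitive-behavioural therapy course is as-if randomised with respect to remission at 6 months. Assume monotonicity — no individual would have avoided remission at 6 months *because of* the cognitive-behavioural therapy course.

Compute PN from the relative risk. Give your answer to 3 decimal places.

PN ≈ 0.866

Under exogeneity and monotonicity, PN = (RR − 1) / RR = 1 − 1/RR.
PN = (7.435 − 1) / 7.435 = 6.435 / 7.435 ≈ 0.8655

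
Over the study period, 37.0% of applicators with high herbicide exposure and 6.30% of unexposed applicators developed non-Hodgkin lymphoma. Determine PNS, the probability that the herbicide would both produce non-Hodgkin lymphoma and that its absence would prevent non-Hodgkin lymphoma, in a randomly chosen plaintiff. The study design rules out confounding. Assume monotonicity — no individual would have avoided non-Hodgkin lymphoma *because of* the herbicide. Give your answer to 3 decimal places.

p₁ = 0.37, p₀ = 0.063.
Under exogeneity and monotonicity, PNS = p₁ − p₀.
PNS = 0.37 − 0.063 = 0.307

PNS ≈ 0.307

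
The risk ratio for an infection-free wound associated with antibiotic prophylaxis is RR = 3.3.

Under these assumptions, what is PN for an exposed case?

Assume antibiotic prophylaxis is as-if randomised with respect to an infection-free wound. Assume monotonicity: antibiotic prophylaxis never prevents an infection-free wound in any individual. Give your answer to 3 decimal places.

Under exogeneity and monotonicity, PN = (RR − 1) / RR = 1 − 1/RR.
PN = (3.3 − 1) / 3.3 = 2.3 / 3.3 ≈ 0.6970

PN ≈ 0.697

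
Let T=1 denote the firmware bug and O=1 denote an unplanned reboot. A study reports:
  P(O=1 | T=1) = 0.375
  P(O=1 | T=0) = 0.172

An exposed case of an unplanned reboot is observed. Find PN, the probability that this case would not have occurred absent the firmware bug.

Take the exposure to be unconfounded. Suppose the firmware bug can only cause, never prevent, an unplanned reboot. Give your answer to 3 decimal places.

Let p₁ = 0.375, p₀ = 0.172.
Under exogeneity and monotonicity, PN = (p₁ − p₀) / p₁.
PN = (0.375 − 0.172) / 0.375 = 0.203 / 0.375 ≈ 0.5413

PN ≈ 0.541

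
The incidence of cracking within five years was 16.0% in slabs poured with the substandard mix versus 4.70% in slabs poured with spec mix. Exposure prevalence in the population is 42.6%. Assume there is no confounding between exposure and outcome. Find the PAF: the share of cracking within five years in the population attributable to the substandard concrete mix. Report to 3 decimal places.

p₁ = 0.16, p₀ = 0.047.
Overall risk P(Y=1) = π·p₁ + (1−π)·p₀ = 0.426×0.16 + 0.574×0.047 = 0.095138.
Under exogeneity, PAF = [P(Y=1) − p₀] / P(Y=1).
PAF = (0.095138 − 0.047) / 0.095138 ≈ 0.5060

PAF ≈ 0.506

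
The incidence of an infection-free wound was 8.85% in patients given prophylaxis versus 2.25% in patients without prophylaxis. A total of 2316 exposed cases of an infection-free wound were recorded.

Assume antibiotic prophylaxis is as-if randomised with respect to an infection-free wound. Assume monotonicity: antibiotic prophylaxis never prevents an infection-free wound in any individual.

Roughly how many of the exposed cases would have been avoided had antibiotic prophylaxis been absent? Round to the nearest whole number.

p₁ = 0.0885, p₀ = 0.0225.
PN = (p₁ − p₀)/p₁ = (0.0885 − 0.0225) / 0.0885 ≈ 0.74576.
Attributable cases ≈ PN × (exposed cases) = 0.74576 × 2316 ≈ 1727.19.

about 1727 cases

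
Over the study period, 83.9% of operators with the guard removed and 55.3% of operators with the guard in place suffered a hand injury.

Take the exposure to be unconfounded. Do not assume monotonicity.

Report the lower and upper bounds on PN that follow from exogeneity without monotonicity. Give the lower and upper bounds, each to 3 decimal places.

p₁ = 0.839, p₀ = 0.553.
Under exogeneity alone the bounds on PN are max{0,(p₁−p₀)/p₁} ≤ PN ≤ min{1,(1−p₀)/p₁}.
  lower = (p₁ − p₀)/p₁ = 0.286 / 0.839 ≈ 0.3409
  upper = min{1, (1 − p₀)/p₁} = 0.447 / 0.839 ≈ 0.5328

0.341 ≤ PN ≤ 0.533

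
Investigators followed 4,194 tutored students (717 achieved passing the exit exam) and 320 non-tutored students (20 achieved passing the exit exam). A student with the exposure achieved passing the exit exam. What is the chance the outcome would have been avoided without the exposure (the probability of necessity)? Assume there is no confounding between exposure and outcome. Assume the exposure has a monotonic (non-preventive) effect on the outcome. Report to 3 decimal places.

p₁ = P(outcome | exposed) = 717/4194 = 0.17096
p₀ = P(outcome | unexposed) = 20/320 = 0.0625
Under exogeneity and monotonicity, PN = (p₁ − p₀) / p₁.
PN = (0.17096 − 0.0625) / 0.17096 = 0.10846 / 0.17096 ≈ 0.6344

PN ≈ 0.634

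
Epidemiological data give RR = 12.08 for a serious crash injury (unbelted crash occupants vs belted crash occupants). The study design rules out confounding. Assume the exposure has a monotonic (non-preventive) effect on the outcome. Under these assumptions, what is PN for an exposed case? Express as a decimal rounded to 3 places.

PN ≈ 0.917

Under exogeneity and monotonicity, PN = (RR − 1) / RR = 1 − 1/RR.
PN = (12.08 − 1) / 12.08 = 11.08 / 12.08 ≈ 0.9172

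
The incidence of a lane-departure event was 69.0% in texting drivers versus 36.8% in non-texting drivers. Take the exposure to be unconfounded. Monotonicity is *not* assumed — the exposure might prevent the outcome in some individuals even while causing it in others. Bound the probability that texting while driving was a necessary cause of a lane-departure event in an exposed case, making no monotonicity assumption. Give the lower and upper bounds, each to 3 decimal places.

0.467 ≤ PN ≤ 0.916

p₁ = 0.69, p₀ = 0.368.
Under exogeneity alone the bounds on PN are max{0,(p₁−p₀)/p₁} ≤ PN ≤ min{1,(1−p₀)/p₁}.
  lower = (p₁ − p₀)/p₁ = 0.322 / 0.69 ≈ 0.4667
  upper = min{1, (1 − p₀)/p₁} = 0.632 / 0.69 ≈ 0.9159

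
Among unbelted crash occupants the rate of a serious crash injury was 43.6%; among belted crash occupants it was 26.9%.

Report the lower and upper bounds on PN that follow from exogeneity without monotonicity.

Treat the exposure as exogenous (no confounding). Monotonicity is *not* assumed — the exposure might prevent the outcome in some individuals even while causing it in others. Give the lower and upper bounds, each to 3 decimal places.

p₁ = 0.436, p₀ = 0.269.
Under exogeneity alone the bounds on PN are max{0,(p₁−p₀)/p₁} ≤ PN ≤ min{1,(1−p₀)/p₁}.
  lower = (p₁ − p₀)/p₁ = 0.167 / 0.436 ≈ 0.3830
  upper = min{1, (1 − p₀)/p₁} = 0.731 / 0.436 ≈ 1.6766 → capped at 1

0.383 ≤ PN ≤ 1.000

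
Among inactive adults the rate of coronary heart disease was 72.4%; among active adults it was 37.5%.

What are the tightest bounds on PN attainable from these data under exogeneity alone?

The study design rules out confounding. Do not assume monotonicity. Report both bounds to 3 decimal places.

0.482 ≤ PN ≤ 0.863

p₁ = 0.724, p₀ = 0.375.
Under exogeneity alone the bounds on PN are max{0,(p₁−p₀)/p₁} ≤ PN ≤ min{1,(1−p₀)/p₁}.
  lower = (p₁ − p₀)/p₁ = 0.349 / 0.724 ≈ 0.4820
  upper = min{1, (1 − p₀)/p₁} = 0.625 / 0.724 ≈ 0.8633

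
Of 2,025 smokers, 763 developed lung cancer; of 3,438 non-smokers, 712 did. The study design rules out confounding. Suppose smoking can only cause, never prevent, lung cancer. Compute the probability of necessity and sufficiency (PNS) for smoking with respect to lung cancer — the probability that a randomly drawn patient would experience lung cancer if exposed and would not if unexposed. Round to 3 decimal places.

PNS ≈ 0.170

p₁ = P(outcome | exposed) = 763/2025 = 0.37679
p₀ = P(outcome | unexposed) = 712/3438 = 0.2071
Under exogeneity and monotonicity, PNS = p₁ − p₀.
PNS = 0.37679 − 0.2071 = 0.16969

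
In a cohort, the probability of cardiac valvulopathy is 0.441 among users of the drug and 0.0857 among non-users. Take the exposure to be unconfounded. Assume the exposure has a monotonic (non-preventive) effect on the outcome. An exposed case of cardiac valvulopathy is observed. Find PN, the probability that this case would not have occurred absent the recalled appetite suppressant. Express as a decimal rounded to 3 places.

Let p₁ = 0.441, p₀ = 0.0857.
Under exogeneity and monotonicity, PN = (p₁ − p₀) / p₁.
PN = (0.441 − 0.0857) / 0.441 = 0.3553 / 0.441 ≈ 0.8057

PN ≈ 0.806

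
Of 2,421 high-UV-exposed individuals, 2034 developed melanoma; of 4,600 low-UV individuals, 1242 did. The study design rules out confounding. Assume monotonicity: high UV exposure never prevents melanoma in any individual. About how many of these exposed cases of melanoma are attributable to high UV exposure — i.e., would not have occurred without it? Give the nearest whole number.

p₁ = P(outcome | exposed) = 2034/2421 = 0.84015
p₀ = P(outcome | unexposed) = 1242/4600 = 0.27
PN = (p₁ − p₀)/p₁ = (0.84015 − 0.27) / 0.84015 ≈ 0.67863.
Attributable cases ≈ PN × (exposed cases) = 0.67863 × 2034 ≈ 1380.33.

about 1380 cases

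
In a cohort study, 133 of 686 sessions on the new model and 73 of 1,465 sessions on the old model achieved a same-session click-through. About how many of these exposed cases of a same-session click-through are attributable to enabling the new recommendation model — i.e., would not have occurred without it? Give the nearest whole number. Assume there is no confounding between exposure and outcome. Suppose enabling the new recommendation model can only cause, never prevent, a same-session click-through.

p₁ = P(outcome | exposed) = 133/686 = 0.19388
p₀ = P(outcome | unexposed) = 73/1465 = 0.049829
PN = (p₁ − p₀)/p₁ = (0.19388 − 0.049829) / 0.19388 ≈ 0.74299.
Attributable cases ≈ PN × (exposed cases) = 0.74299 × 133 ≈ 98.82.

about 99 cases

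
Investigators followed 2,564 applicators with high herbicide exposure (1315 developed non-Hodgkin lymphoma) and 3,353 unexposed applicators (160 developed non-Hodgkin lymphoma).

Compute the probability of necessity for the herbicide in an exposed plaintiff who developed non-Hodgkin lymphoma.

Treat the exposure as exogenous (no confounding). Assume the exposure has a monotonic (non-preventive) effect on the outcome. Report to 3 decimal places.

PN ≈ 0.907

p₁ = P(outcome | exposed) = 1315/2564 = 0.51287
p₀ = P(outcome | unexposed) = 160/3353 = 0.047718
Under exogeneity and monotonicity, PN = (p₁ − p₀) / p₁.
PN = (0.51287 − 0.047718) / 0.51287 = 0.46515 / 0.51287 ≈ 0.9070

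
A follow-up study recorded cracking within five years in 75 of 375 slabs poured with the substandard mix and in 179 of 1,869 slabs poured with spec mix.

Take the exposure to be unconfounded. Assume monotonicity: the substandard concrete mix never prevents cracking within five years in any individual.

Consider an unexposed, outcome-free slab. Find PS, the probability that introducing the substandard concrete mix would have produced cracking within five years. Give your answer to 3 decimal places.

PS ≈ 0.115

p₁ = P(outcome | exposed) = 75/375 = 0.2
p₀ = P(outcome | unexposed) = 179/1869 = 0.095773
Under exogeneity and monotonicity, PS = (p₁ − p₀) / (1 − p₀).
PS = (0.2 − 0.095773) / (1 − 0.095773) = 0.10423 / 0.90423 ≈ 0.1153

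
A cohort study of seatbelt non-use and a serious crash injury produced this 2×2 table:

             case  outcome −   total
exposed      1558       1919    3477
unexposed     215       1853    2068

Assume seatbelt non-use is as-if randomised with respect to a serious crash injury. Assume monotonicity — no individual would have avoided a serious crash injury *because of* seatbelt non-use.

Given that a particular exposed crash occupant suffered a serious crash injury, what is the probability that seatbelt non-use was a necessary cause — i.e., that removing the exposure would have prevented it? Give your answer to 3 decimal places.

p₁ = P(outcome | exposed) = 1558/3477 = 0.44809
p₀ = P(outcome | unexposed) = 215/2068 = 0.10397
Under exogeneity and monotonicity, PN = (p₁ − p₀)/p₁.
PN = (0.44809 − 0.10397) / 0.44809 ≈ 0.7680

PN ≈ 0.768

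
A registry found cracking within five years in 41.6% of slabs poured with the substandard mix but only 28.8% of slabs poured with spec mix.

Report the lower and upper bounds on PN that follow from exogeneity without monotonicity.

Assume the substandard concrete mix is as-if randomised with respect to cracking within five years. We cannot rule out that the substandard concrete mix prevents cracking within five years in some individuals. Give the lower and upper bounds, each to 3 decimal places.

0.308 ≤ PN ≤ 1.000

p₁ = 0.416, p₀ = 0.288.
Under exogeneity alone the bounds on PN are max{0,(p₁−p₀)/p₁} ≤ PN ≤ min{1,(1−p₀)/p₁}.
  lower = (p₁ − p₀)/p₁ = 0.128 / 0.416 ≈ 0.3077
  upper = min{1, (1 − p₀)/p₁} = 0.712 / 0.416 ≈ 1.7115 → capped at 1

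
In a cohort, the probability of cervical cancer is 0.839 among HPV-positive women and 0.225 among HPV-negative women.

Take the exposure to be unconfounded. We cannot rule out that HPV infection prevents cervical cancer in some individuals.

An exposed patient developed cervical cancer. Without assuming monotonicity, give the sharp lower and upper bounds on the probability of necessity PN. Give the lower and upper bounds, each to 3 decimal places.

Let p₁ = 0.839, p₀ = 0.225.
Under exogeneity alone the bounds on PN are max{0,(p₁−p₀)/p₁} ≤ PN ≤ min{1,(1−p₀)/p₁}.
  lower = (p₁ − p₀)/p₁ = 0.614 / 0.839 ≈ 0.7318
  upper = min{1, (1 − p₀)/p₁} = 0.775 / 0.839 ≈ 0.9237

0.732 ≤ PN ≤ 0.924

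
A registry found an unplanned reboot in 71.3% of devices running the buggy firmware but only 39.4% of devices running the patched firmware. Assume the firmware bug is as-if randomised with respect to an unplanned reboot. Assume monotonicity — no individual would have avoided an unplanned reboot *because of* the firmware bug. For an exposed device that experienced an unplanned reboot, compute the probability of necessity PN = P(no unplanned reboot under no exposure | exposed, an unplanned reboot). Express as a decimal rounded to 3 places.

p₁ = 0.713, p₀ = 0.394.
Under exogeneity and monotonicity, PN = (p₁ − p₀) / p₁.
PN = (0.713 − 0.394) / 0.713 = 0.319 / 0.713 ≈ 0.4474

PN ≈ 0.447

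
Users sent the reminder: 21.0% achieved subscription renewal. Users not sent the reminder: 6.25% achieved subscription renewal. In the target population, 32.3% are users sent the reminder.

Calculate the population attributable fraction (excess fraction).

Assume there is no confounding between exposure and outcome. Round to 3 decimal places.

p₁ = 0.21, p₀ = 0.0625.
Overall risk P(Y=1) = π·p₁ + (1−π)·p₀ = 0.323×0.21 + 0.677×0.0625 = 0.11014.
Under exogeneity, PAF = [P(Y=1) − p₀] / P(Y=1).
PAF = (0.11014 − 0.0625) / 0.11014 ≈ 0.4326

PAF ≈ 0.433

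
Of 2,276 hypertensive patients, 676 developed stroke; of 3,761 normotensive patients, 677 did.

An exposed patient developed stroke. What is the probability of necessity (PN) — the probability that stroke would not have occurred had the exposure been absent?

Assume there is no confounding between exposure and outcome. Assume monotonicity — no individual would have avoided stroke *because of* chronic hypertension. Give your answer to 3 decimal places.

PN ≈ 0.394

p₁ = P(outcome | exposed) = 676/2276 = 0.29701
p₀ = P(outcome | unexposed) = 677/3761 = 0.18001
Under exogeneity and monotonicity, PN = (p₁ − p₀) / p₁.
PN = (0.29701 − 0.18001) / 0.29701 = 0.11701 / 0.29701 ≈ 0.3939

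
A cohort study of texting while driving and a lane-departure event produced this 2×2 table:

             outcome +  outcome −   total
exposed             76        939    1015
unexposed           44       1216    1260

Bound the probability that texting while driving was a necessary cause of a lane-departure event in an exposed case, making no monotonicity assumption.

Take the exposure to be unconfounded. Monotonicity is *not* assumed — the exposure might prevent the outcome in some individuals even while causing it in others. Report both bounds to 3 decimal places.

p₁ = P(outcome | exposed) = 76/1015 = 0.074877
p₀ = P(outcome | unexposed) = 44/1260 = 0.034921
Under exogeneity alone the bounds on PN are max{0,(p₁−p₀)/p₁} ≤ PN ≤ min{1,(1−p₀)/p₁}.
  lower = (p₁ − p₀)/p₁ = 0.039956 / 0.074877 ≈ 0.5336
  upper = min{1, (1 − p₀)/p₁} = 0.96508 / 0.074877 ≈ 12.8889 → capped at 1

0.534 ≤ PN ≤ 1.000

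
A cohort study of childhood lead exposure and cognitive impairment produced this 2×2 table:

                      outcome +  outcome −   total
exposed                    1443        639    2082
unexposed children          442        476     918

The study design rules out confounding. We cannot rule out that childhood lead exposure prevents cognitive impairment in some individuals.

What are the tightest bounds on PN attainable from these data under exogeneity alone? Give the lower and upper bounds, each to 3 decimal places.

p₁ = P(outcome | exposed) = 1443/2082 = 0.69308
p₀ = P(outcome | unexposed) = 442/918 = 0.48148
Under exogeneity alone the bounds on PN are max{0,(p₁−p₀)/p₁} ≤ PN ≤ min{1,(1−p₀)/p₁}.
  lower = (p₁ − p₀)/p₁ = 0.2116 / 0.69308 ≈ 0.3053
  upper = min{1, (1 − p₀)/p₁} = 0.51852 / 0.69308 ≈ 0.7481

0.305 ≤ PN ≤ 0.748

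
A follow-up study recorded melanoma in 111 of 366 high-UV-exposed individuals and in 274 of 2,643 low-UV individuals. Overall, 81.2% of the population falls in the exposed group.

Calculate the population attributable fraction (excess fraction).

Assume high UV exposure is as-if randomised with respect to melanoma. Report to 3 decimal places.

p₁ = P(outcome | exposed) = 111/366 = 0.30328
p₀ = P(outcome | unexposed) = 274/2643 = 0.10367
Overall risk P(Y=1) = π·p₁ + (1−π)·p₀ = 0.812×0.30328 + 0.188×0.10367 = 0.26575.
Under exogeneity, PAF = [P(Y=1) − p₀] / P(Y=1).
PAF = (0.26575 − 0.10367) / 0.26575 ≈ 0.6099

PAF ≈ 0.610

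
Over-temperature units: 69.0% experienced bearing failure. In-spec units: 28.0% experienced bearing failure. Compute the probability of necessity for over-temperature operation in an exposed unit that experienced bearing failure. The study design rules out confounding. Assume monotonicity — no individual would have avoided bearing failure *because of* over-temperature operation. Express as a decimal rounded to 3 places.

PN ≈ 0.594

p₁ = 0.69, p₀ = 0.28.
Under exogeneity and monotonicity, PN = (p₁ − p₀) / p₁.
PN = (0.69 − 0.28) / 0.69 = 0.41 / 0.69 ≈ 0.5942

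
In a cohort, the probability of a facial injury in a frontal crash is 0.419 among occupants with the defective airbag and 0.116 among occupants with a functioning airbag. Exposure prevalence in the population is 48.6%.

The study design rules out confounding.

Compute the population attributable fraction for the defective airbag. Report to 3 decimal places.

PAF ≈ 0.559

Let p₁ = 0.419, p₀ = 0.116.
Overall risk P(Y=1) = π·p₁ + (1−π)·p₀ = 0.486×0.419 + 0.514×0.116 = 0.26326.
Under exogeneity, PAF = [P(Y=1) − p₀] / P(Y=1).
PAF = (0.26326 − 0.116) / 0.26326 ≈ 0.5594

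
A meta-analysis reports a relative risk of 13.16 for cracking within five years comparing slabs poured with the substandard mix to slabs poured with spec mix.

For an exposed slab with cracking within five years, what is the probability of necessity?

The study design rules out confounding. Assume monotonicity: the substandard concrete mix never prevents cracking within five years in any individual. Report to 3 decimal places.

PN ≈ 0.924

Under exogeneity and monotonicity, PN = (RR − 1) / RR = 1 − 1/RR.
PN = (13.16 − 1) / 13.16 = 12.16 / 13.16 ≈ 0.9240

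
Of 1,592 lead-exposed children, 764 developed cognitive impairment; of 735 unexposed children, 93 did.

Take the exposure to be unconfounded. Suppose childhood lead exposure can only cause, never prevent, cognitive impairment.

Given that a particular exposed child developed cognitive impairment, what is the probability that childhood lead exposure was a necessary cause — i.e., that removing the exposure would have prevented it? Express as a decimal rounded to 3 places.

PN ≈ 0.736

p₁ = P(outcome | exposed) = 764/1592 = 0.4799
p₀ = P(outcome | unexposed) = 93/735 = 0.12653
Under exogeneity and monotonicity, PN = (p₁ − p₀) / p₁.
PN = (0.4799 − 0.12653) / 0.4799 = 0.35337 / 0.4799 ≈ 0.7363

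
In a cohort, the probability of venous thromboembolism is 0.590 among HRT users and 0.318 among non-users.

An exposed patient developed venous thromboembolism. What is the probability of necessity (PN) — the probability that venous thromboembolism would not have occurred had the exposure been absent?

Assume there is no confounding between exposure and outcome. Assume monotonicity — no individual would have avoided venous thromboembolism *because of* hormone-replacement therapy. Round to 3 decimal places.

PN ≈ 0.461

Let p₁ = 0.59, p₀ = 0.318.
Under exogeneity and monotonicity, PN = (p₁ − p₀) / p₁.
PN = (0.59 − 0.318) / 0.59 = 0.272 / 0.59 ≈ 0.4610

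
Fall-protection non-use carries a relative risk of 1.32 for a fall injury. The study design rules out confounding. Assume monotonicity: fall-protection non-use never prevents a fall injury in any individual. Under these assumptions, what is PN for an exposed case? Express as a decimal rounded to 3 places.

Under exogeneity and monotonicity, PN = (RR − 1) / RR = 1 − 1/RR.
PN = (1.32 − 1) / 1.32 = 0.32 / 1.32 ≈ 0.2424

PN ≈ 0.242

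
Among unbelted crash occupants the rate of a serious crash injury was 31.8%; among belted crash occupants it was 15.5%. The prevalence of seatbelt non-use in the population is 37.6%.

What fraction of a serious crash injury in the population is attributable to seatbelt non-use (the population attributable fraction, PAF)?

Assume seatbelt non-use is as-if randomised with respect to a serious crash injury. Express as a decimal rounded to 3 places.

p₁ = 0.318, p₀ = 0.155.
Overall risk P(Y=1) = π·p₁ + (1−π)·p₀ = 0.376×0.318 + 0.624×0.155 = 0.21629.
Under exogeneity, PAF = [P(Y=1) − p₀] / P(Y=1).
PAF = (0.21629 − 0.155) / 0.21629 ≈ 0.2834

PAF ≈ 0.283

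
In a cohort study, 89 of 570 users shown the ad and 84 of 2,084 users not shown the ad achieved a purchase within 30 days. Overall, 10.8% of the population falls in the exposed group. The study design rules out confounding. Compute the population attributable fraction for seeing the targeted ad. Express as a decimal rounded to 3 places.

p₁ = P(outcome | exposed) = 89/570 = 0.15614
p₀ = P(outcome | unexposed) = 84/2084 = 0.040307
Overall risk P(Y=1) = π·p₁ + (1−π)·p₀ = 0.108×0.15614 + 0.892×0.040307 = 0.052817.
Under exogeneity, PAF = [P(Y=1) − p₀] / P(Y=1).
PAF = (0.052817 − 0.040307) / 0.052817 ≈ 0.2369

PAF ≈ 0.237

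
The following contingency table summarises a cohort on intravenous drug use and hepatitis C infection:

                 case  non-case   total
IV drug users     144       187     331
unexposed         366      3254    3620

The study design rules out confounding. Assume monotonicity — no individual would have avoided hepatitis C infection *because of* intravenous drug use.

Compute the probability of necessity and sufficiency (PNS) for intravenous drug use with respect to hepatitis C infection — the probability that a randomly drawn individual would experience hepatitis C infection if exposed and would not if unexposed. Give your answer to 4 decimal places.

PNS ≈ 0.3339

p₁ = P(outcome | exposed) = 144/331 = 0.43505
p₀ = P(outcome | unexposed) = 366/3620 = 0.1011
Under exogeneity and monotonicity, PNS = p₁ − p₀.
PNS = 0.43505 − 0.1011 = 0.33394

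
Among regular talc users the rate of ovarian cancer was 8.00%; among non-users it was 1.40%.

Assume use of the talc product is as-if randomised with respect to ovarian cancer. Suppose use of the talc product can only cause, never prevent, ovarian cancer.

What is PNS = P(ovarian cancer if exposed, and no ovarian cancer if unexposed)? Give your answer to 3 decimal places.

PNS ≈ 0.066

p₁ = 0.08, p₀ = 0.014.
Under exogeneity and monotonicity, PNS = p₁ − p₀.
PNS = 0.08 − 0.014 = 0.066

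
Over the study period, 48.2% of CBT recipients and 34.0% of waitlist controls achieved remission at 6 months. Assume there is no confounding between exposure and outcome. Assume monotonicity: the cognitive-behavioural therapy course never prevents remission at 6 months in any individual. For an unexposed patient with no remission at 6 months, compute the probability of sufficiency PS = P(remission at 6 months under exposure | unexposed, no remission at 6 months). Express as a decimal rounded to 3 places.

PS ≈ 0.215

p₁ = 0.482, p₀ = 0.34.
Under exogeneity and monotonicity, PS = (p₁ − p₀) / (1 − p₀).
PS = (0.482 − 0.34) / (1 − 0.34) = 0.142 / 0.66 ≈ 0.2152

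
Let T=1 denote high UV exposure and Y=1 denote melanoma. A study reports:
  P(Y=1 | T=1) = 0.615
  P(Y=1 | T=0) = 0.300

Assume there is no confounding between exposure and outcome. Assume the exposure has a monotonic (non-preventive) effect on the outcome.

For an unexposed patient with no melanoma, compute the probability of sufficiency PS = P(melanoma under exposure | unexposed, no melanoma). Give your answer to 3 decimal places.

PS ≈ 0.450

Let p₁ = 0.615, p₀ = 0.3.
Under exogeneity and monotonicity, PS = (p₁ − p₀) / (1 − p₀).
PS = (0.615 − 0.3) / (1 − 0.3) = 0.315 / 0.7 ≈ 0.4500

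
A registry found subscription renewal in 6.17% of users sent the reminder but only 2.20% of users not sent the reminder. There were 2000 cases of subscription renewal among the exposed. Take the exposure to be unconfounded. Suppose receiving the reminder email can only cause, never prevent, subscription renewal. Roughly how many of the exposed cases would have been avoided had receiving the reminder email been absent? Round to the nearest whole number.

p₁ = 0.0617, p₀ = 0.022.
PN = (p₁ − p₀)/p₁ = (0.0617 − 0.022) / 0.0617 ≈ 0.64344.
Attributable cases ≈ PN × (exposed cases) = 0.64344 × 2000 ≈ 1286.87.

about 1287 cases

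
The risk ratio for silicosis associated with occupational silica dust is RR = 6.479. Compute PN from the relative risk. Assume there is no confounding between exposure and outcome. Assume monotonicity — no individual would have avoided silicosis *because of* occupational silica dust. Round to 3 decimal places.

PN ≈ 0.846

Under exogeneity and monotonicity, PN = (RR − 1) / RR = 1 − 1/RR.
PN = (6.479 − 1) / 6.479 = 5.479 / 6.479 ≈ 0.8457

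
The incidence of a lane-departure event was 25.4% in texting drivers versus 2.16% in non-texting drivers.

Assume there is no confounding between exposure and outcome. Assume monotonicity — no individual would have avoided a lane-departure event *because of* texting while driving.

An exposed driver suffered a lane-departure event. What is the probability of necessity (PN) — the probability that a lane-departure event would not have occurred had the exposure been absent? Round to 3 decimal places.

PN ≈ 0.915

p₁ = 0.254, p₀ = 0.0216.
Under exogeneity and monotonicity, PN = (p₁ − p₀) / p₁.
PN = (0.254 − 0.0216) / 0.254 = 0.2324 / 0.254 ≈ 0.9150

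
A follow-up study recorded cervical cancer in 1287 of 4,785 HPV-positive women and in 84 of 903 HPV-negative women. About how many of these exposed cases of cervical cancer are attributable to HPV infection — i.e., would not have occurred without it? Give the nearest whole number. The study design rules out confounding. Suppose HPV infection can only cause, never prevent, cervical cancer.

p₁ = P(outcome | exposed) = 1287/4785 = 0.26897
p₀ = P(outcome | unexposed) = 84/903 = 0.093023
PN = (p₁ − p₀)/p₁ = (0.26897 − 0.093023) / 0.26897 ≈ 0.65414.
Attributable cases ≈ PN × (exposed cases) = 0.65414 × 1287 ≈ 841.88.

about 842 cases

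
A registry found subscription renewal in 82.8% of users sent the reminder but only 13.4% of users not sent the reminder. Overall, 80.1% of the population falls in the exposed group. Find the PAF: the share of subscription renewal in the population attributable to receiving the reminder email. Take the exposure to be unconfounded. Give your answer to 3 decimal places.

PAF ≈ 0.806

p₁ = 0.828, p₀ = 0.134.
Overall risk P(Y=1) = π·p₁ + (1−π)·p₀ = 0.801×0.828 + 0.199×0.134 = 0.68989.
Under exogeneity, PAF = [P(Y=1) − p₀] / P(Y=1).
PAF = (0.68989 − 0.134) / 0.68989 ≈ 0.8058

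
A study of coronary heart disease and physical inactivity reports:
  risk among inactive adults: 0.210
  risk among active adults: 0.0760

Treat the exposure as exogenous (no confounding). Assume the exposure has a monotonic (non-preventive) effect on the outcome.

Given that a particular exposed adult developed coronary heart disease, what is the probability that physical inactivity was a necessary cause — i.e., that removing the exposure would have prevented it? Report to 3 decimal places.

PN ≈ 0.638

Let p₁ = 0.21, p₀ = 0.076.
Under exogeneity and monotonicity, PN = (p₁ − p₀) / p₁.
PN = (0.21 − 0.076) / 0.21 = 0.134 / 0.21 ≈ 0.6381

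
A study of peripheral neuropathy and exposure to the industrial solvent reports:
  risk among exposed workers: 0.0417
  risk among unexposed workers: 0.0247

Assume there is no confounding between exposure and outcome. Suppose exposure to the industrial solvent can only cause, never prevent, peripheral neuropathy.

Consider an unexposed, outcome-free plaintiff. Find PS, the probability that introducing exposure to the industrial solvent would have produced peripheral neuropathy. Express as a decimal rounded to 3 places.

PS ≈ 0.017

Let p₁ = 0.0417, p₀ = 0.0247.
Under exogeneity and monotonicity, PS = (p₁ − p₀) / (1 − p₀).
PS = (0.0417 − 0.0247) / (1 − 0.0247) = 0.017 / 0.9753 ≈ 0.0174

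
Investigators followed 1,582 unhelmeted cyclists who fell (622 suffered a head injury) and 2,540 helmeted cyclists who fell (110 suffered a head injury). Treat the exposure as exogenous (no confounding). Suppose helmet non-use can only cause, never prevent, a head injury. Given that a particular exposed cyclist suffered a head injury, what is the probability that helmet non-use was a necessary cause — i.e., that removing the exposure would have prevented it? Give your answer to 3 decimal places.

p₁ = P(outcome | exposed) = 622/1582 = 0.39317
p₀ = P(outcome | unexposed) = 110/2540 = 0.043307
Under exogeneity and monotonicity, PN = (p₁ − p₀) / p₁.
PN = (0.39317 − 0.043307) / 0.39317 = 0.34987 / 0.39317 ≈ 0.8899

PN ≈ 0.890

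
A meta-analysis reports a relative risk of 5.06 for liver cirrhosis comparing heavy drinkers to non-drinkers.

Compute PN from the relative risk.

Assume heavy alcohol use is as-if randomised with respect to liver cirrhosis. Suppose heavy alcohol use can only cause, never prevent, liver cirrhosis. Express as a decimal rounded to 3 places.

PN ≈ 0.802

Under exogeneity and monotonicity, PN = (RR − 1) / RR = 1 − 1/RR.
PN = (5.06 − 1) / 5.06 = 4.06 / 5.06 ≈ 0.8024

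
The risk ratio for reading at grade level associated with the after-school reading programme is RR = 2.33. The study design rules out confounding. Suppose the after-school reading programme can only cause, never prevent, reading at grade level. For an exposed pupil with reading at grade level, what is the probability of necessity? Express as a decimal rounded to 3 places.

Under exogeneity and monotonicity, PN = (RR − 1) / RR = 1 − 1/RR.
PN = (2.33 − 1) / 2.33 = 1.33 / 2.33 ≈ 0.5708

PN ≈ 0.571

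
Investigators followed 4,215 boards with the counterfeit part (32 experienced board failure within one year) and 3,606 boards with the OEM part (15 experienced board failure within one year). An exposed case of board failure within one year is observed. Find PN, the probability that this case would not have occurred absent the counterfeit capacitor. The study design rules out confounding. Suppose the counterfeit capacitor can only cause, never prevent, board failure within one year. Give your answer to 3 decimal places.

PN ≈ 0.452

p₁ = P(outcome | exposed) = 32/4215 = 0.0075919
p₀ = P(outcome | unexposed) = 15/3606 = 0.0041597
Under exogeneity and monotonicity, PN = (p₁ − p₀) / p₁.
PN = (0.0075919 − 0.0041597) / 0.0075919 = 0.0034322 / 0.0075919 ≈ 0.4521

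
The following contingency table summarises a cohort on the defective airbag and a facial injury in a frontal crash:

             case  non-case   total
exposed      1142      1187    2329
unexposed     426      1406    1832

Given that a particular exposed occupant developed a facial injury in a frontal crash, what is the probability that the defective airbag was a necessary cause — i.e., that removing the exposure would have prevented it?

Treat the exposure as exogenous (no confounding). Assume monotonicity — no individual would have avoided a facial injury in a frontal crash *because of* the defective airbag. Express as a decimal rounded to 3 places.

p₁ = P(outcome | exposed) = 1142/2329 = 0.49034
p₀ = P(outcome | unexposed) = 426/1832 = 0.23253
Under exogeneity and monotonicity, PN = (p₁ − p₀)/p₁.
PN = (0.49034 − 0.23253) / 0.49034 ≈ 0.5258

PN ≈ 0.526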